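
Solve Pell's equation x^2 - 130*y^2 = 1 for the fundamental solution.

First expand sqrt(130) as a continued fraction. With x_i = (sqrt(130) + m_i)/d_i and (m_0, d_0) = (0, 1): a_0 = floor(sqrt(130)) = 11, since 11^2 = 121 <= 130 < 144 = 12^2.
Iterate m_{i+1} = d_i*a_i - m_i, d_{i+1} = (130 - m_{i+1}^2)/d_i, a_{i+1} = floor((a_0 + m_{i+1})/d_{i+1}):
  m_1 = 1*11 - 0 = 11, d_1 = (130 - 11^2)/1 = 9/1 = 9, a_1 = floor((11 + 11)/9) = 2.
  m_2 = 9*2 - 11 = 7, d_2 = (130 - 7^2)/9 = 81/9 = 9, a_2 = floor((11 + 7)/9) = 2.
  m_3 = 9*2 - 7 = 11, d_3 = (130 - 11^2)/9 = 9/9 = 1, a_3 = floor((11 + 11)/1) = 22.
  m_4 = 1*22 - 11 = 11, d_4 = (130 - 11^2)/1 = 9/1 = 9: (m_4, d_4) = (m_1, d_1) = (11, 9), so from here the quotients repeat a_1, ..., a_3; the period length is 3.
So sqrt(130) = [11; (2, 2, 22)] with period length k = 3.
k is odd, so (p_{k-1}, q_{k-1}) only solves x^2 - 130y^2 = -1 and the fundamental solution of x^2 - 130y^2 = 1 is (p_{2k-1}, q_{2k-1}) = (p_5, q_5); compute convergents through index 5, running through the period twice.
Convergents (p_i = a_i*p_{i-1} + p_{i-2}, q_i = a_i*q_{i-1} + q_{i-2} with p_{-2}=0, p_{-1}=1, q_{-2}=1, q_{-1}=0):
  i=0: a_0=11, p_0 = 11*1 + 0 = 11, q_0 = 11*0 + 1 = 1.
  i=1: a_1=2, p_1 = 2*11 + 1 = 23, q_1 = 2*1 + 0 = 2.
  i=2: a_2=2, p_2 = 2*23 + 11 = 57, q_2 = 2*2 + 1 = 5.
  i=3: a_3=22, p_3 = 22*57 + 23 = 1277, q_3 = 22*5 + 2 = 112.
  i=4: a_4=2, p_4 = 2*1277 + 57 = 2611, q_4 = 2*112 + 5 = 229.
  i=5: a_5=2, p_5 = 2*2611 + 1277 = 6499, q_5 = 2*229 + 112 = 570.
Indeed p_2^2 - 130*q_2^2 = 3249 - 3250 = -1, not +1.
Check: 6499^2 - 130*570^2 = 42237001 - 42237000 = 1, so (x, y) = (6499, 570) solves the equation, and by the theorem it is the least positive solution.

(x, y) = (6499, 570)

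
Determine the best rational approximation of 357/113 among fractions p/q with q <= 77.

Expand x = 357/113 as a continued fraction with the Euclidean algorithm:
  357 = 3*113 + 18, so a_0 = 3.
  113 = 6*18 + 5, so a_1 = 6.
  18 = 3*5 + 3, so a_2 = 3.
  5 = 1*3 + 2, so a_3 = 1.
  3 = 1*2 + 1, so a_4 = 1.
  2 = 2*1 + 0, so a_5 = 2.
so x = [3; 6, 3, 1, 1, 2].
Convergents (p_i = a_i*p_{i-1} + p_{i-2}, q_i = a_i*q_{i-1} + q_{i-2} with p_{-2}=0, p_{-1}=1, q_{-2}=1, q_{-1}=0), until the denominator exceeds 77:
  i=0: a_0=3, p_0 = 3*1 + 0 = 3, q_0 = 3*0 + 1 = 1.
  i=1: a_1=6, p_1 = 6*3 + 1 = 19, q_1 = 6*1 + 0 = 6.
  i=2: a_2=3, p_2 = 3*19 + 3 = 60, q_2 = 3*6 + 1 = 19.
  i=3: a_3=1, p_3 = 1*60 + 19 = 79, q_3 = 1*19 + 6 = 25.
  i=4: a_4=1, p_4 = 1*79 + 60 = 139, q_4 = 1*25 + 19 = 44.
  i=5: a_5=2, p_5 = 2*139 + 79 = 357, q_5 = 2*44 + 25 = 113.
q_5 = 113 > 77, so the last convergent with denominator <= 77 is p_4/q_4 = 139/44.
The closest fraction with denominator <= 77 is either p_4/q_4 or the intermediate fraction (k*p_4 + p_3)/(k*q_4 + q_3) with the largest k >= 1 whose denominator stays <= 77; these approach x as k grows, and every other convergent or intermediate fraction in range is farther away.
Largest k: floor((77 - q_3)/q_4) = floor((77 - 25)/44) = 1.
That gives (1*139 + 79)/(1*44 + 25) = 218/69.
Compare the errors: |x - 139/44| = |357*44 - 139*113|/(113*44) = 1/4972, and |x - 218/69| = |357*69 - 218*113|/(113*69) = 1/7797.
Cross-multiplying, 1*4972 = 4972 < 7797 = 1*7797, so 1/7797 is smaller: the intermediate fraction 218/69 is closer to x than 139/44.

218/69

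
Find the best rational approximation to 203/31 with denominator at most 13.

72/11

Expand x = 203/31 as a continued fraction with the Euclidean algorithm:
  203 = 6*31 + 17, so a_0 = 6.
  31 = 1*17 + 14, so a_1 = 1.
  17 = 1*14 + 3, so a_2 = 1.
  14 = 4*3 + 2, so a_3 = 4.
  3 = 1*2 + 1, so a_4 = 1.
  2 = 2*1 + 0, so a_5 = 2.
so x = [6; 1, 1, 4, 1, 2].
Convergents (p_i = a_i*p_{i-1} + p_{i-2}, q_i = a_i*q_{i-1} + q_{i-2} with p_{-2}=0, p_{-1}=1, q_{-2}=1, q_{-1}=0), until the denominator exceeds 13:
  i=0: a_0=6, p_0 = 6*1 + 0 = 6, q_0 = 6*0 + 1 = 1.
  i=1: a_1=1, p_1 = 1*6 + 1 = 7, q_1 = 1*1 + 0 = 1.
  i=2: a_2=1, p_2 = 1*7 + 6 = 13, q_2 = 1*1 + 1 = 2.
  i=3: a_3=4, p_3 = 4*13 + 7 = 59, q_3 = 4*2 + 1 = 9.
  i=4: a_4=1, p_4 = 1*59 + 13 = 72, q_4 = 1*9 + 2 = 11.
  i=5: a_5=2, p_5 = 2*72 + 59 = 203, q_5 = 2*11 + 9 = 31.
q_5 = 31 > 13, so the last convergent with denominator <= 13 is p_4/q_4 = 72/11.
The closest fraction with denominator <= 13 is either p_4/q_4 or the intermediate fraction (k*p_4 + p_3)/(k*q_4 + q_3) with the largest k >= 1 whose denominator stays <= 13; these approach x as k grows, and every other convergent or intermediate fraction in range is farther away.
Largest k: floor((13 - q_3)/q_4) = floor((13 - 9)/11) = 0.
Since k = 0, no intermediate fraction beyond p_4/q_4 has denominator <= 13, so the convergent 72/11 is the closest (its error is |203*11 - 72*31|/(31*11) = 1/341).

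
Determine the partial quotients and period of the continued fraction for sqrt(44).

[6; (1, 1, 1, 2, 1, 1, 1, 12)]

Write x_i = (sqrt(44) + m_i)/d_i with (m_0, d_0) = (0, 1). a_0 = floor(sqrt(44)) = 6, since 6^2 = 36 <= 44 < 49 = 7^2.
Iterate m_{i+1} = d_i*a_i - m_i, d_{i+1} = (44 - m_{i+1}^2)/d_i, a_{i+1} = floor((a_0 + m_{i+1})/d_{i+1}):
  m_1 = 1*6 - 0 = 6, d_1 = (44 - 6^2)/1 = 8/1 = 8, a_1 = floor((6 + 6)/8) = 1.
  m_2 = 8*1 - 6 = 2, d_2 = (44 - 2^2)/8 = 40/8 = 5, a_2 = floor((6 + 2)/5) = 1.
  m_3 = 5*1 - 2 = 3, d_3 = (44 - 3^2)/5 = 35/5 = 7, a_3 = floor((6 + 3)/7) = 1.
  m_4 = 7*1 - 3 = 4, d_4 = (44 - 4^2)/7 = 28/7 = 4, a_4 = floor((6 + 4)/4) = 2.
  m_5 = 4*2 - 4 = 4, d_5 = (44 - 4^2)/4 = 28/4 = 7, a_5 = floor((6 + 4)/7) = 1.
  m_6 = 7*1 - 4 = 3, d_6 = (44 - 3^2)/7 = 35/7 = 5, a_6 = floor((6 + 3)/5) = 1.
  m_7 = 5*1 - 3 = 2, d_7 = (44 - 2^2)/5 = 40/5 = 8, a_7 = floor((6 + 2)/8) = 1.
  m_8 = 8*1 - 2 = 6, d_8 = (44 - 6^2)/8 = 8/8 = 1, a_8 = floor((6 + 6)/1) = 12.
  m_9 = 1*12 - 6 = 6, d_9 = (44 - 6^2)/1 = 8/1 = 8: (m_9, d_9) = (m_1, d_1) = (6, 8), so from here the quotients repeat a_1, ..., a_8; the period length is 8.
Hence the expansion of sqrt(44) is a_0 = 6 followed by the repeating block 1, 1, 1, 2, 1, 1, 1, 12 (period 8).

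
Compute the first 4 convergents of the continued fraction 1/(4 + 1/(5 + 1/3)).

Using the convergent recurrence p_i = a_i*p_{i-1} + p_{i-2}, q_i = a_i*q_{i-1} + q_{i-2} with p_{-2}=0, p_{-1}=1, q_{-2}=1, q_{-1}=0:
  i=0: a_0=0, p_0 = 0*1 + 0 = 0, q_0 = 0*0 + 1 = 1.
  i=1: a_1=4, p_1 = 4*0 + 1 = 1, q_1 = 4*1 + 0 = 4.
  i=2: a_2=5, p_2 = 5*1 + 0 = 5, q_2 = 5*4 + 1 = 21.
  i=3: a_3=3, p_3 = 3*5 + 1 = 16, q_3 = 3*21 + 4 = 67.

0/1, 1/4, 5/21, 16/67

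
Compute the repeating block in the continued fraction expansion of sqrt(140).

[11; (1, 4, 1, 22)]

Write x_i = (sqrt(140) + m_i)/d_i with (m_0, d_0) = (0, 1). a_0 = floor(sqrt(140)) = 11, since 11^2 = 121 <= 140 < 144 = 12^2.
Iterate m_{i+1} = d_i*a_i - m_i, d_{i+1} = (140 - m_{i+1}^2)/d_i, a_{i+1} = floor((a_0 + m_{i+1})/d_{i+1}):
  m_1 = 1*11 - 0 = 11, d_1 = (140 - 11^2)/1 = 19/1 = 19, a_1 = floor((11 + 11)/19) = 1.
  m_2 = 19*1 - 11 = 8, d_2 = (140 - 8^2)/19 = 76/19 = 4, a_2 = floor((11 + 8)/4) = 4.
  m_3 = 4*4 - 8 = 8, d_3 = (140 - 8^2)/4 = 76/4 = 19, a_3 = floor((11 + 8)/19) = 1.
  m_4 = 19*1 - 8 = 11, d_4 = (140 - 11^2)/19 = 19/19 = 1, a_4 = floor((11 + 11)/1) = 22.
  m_5 = 1*22 - 11 = 11, d_5 = (140 - 11^2)/1 = 19/1 = 19: (m_5, d_5) = (m_1, d_1) = (11, 19), so from here the quotients repeat a_1, ..., a_4; the period length is 4.
Hence the expansion of sqrt(140) is a_0 = 11 followed by the repeating block 1, 4, 1, 22 (period 4).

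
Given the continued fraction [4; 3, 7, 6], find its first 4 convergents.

Using the convergent recurrence p_i = a_i*p_{i-1} + p_{i-2}, q_i = a_i*q_{i-1} + q_{i-2} with p_{-2}=0, p_{-1}=1, q_{-2}=1, q_{-1}=0:
  i=0: a_0=4, p_0 = 4*1 + 0 = 4, q_0 = 4*0 + 1 = 1.
  i=1: a_1=3, p_1 = 3*4 + 1 = 13, q_1 = 3*1 + 0 = 3.
  i=2: a_2=7, p_2 = 7*13 + 4 = 95, q_2 = 7*3 + 1 = 22.
  i=3: a_3=6, p_3 = 6*95 + 13 = 583, q_3 = 6*22 + 3 = 135.

4/1, 13/3, 95/22, 583/135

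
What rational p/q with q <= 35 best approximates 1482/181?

Expand x = 1482/181 as a continued fraction with the Euclidean algorithm:
  1482 = 8*181 + 34, so a_0 = 8.
  181 = 5*34 + 11, so a_1 = 5.
  34 = 3*11 + 1, so a_2 = 3.
  11 = 11*1 + 0, so a_3 = 11.
so x = [8; 5, 3, 11].
Convergents (p_i = a_i*p_{i-1} + p_{i-2}, q_i = a_i*q_{i-1} + q_{i-2} with p_{-2}=0, p_{-1}=1, q_{-2}=1, q_{-1}=0), until the denominator exceeds 35:
  i=0: a_0=8, p_0 = 8*1 + 0 = 8, q_0 = 8*0 + 1 = 1.
  i=1: a_1=5, p_1 = 5*8 + 1 = 41, q_1 = 5*1 + 0 = 5.
  i=2: a_2=3, p_2 = 3*41 + 8 = 131, q_2 = 3*5 + 1 = 16.
  i=3: a_3=11, p_3 = 11*131 + 41 = 1482, q_3 = 11*16 + 5 = 181.
q_3 = 181 > 35, so the last convergent with denominator <= 35 is p_2/q_2 = 131/16.
The closest fraction with denominator <= 35 is either p_2/q_2 or the intermediate fraction (k*p_2 + p_1)/(k*q_2 + q_1) with the largest k >= 1 whose denominator stays <= 35; these approach x as k grows, and every other convergent or intermediate fraction in range is farther away.
Largest k: floor((35 - q_1)/q_2) = floor((35 - 5)/16) = 1.
That gives (1*131 + 41)/(1*16 + 5) = 172/21.
Compare the errors: |x - 131/16| = |1482*16 - 131*181|/(181*16) = 1/2896, and |x - 172/21| = |1482*21 - 172*181|/(181*21) = 10/3801.
Cross-multiplying, 1*3801 = 3801 < 28960 = 10*2896, so 1/2896 is smaller: the convergent 131/16 is closer to x than 172/21.

131/16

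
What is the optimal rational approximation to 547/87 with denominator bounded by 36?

Expand x = 547/87 as a continued fraction with the Euclidean algorithm:
  547 = 6*87 + 25, so a_0 = 6.
  87 = 3*25 + 12, so a_1 = 3.
  25 = 2*12 + 1, so a_2 = 2.
  12 = 12*1 + 0, so a_3 = 12.
so x = [6; 3, 2, 12].
Convergents (p_i = a_i*p_{i-1} + p_{i-2}, q_i = a_i*q_{i-1} + q_{i-2} with p_{-2}=0, p_{-1}=1, q_{-2}=1, q_{-1}=0), until the denominator exceeds 36:
  i=0: a_0=6, p_0 = 6*1 + 0 = 6, q_0 = 6*0 + 1 = 1.
  i=1: a_1=3, p_1 = 3*6 + 1 = 19, q_1 = 3*1 + 0 = 3.
  i=2: a_2=2, p_2 = 2*19 + 6 = 44, q_2 = 2*3 + 1 = 7.
  i=3: a_3=12, p_3 = 12*44 + 19 = 547, q_3 = 12*7 + 3 = 87.
q_3 = 87 > 36, so the last convergent with denominator <= 36 is p_2/q_2 = 44/7.
The closest fraction with denominator <= 36 is either p_2/q_2 or the intermediate fraction (k*p_2 + p_1)/(k*q_2 + q_1) with the largest k >= 1 whose denominator stays <= 36; these approach x as k grows, and every other convergent or intermediate fraction in range is farther away.
Largest k: floor((36 - q_1)/q_2) = floor((36 - 3)/7) = 4.
That gives (4*44 + 19)/(4*7 + 3) = 195/31.
Compare the errors: |x - 44/7| = |547*7 - 44*87|/(87*7) = 1/609, and |x - 195/31| = |547*31 - 195*87|/(87*31) = 8/2697.
Cross-multiplying, 1*2697 = 2697 < 4872 = 8*609, so 1/609 is smaller: the convergent 44/7 is closer to x than 195/31.

44/7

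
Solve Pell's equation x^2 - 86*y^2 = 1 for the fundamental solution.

First expand sqrt(86) as a continued fraction. With x_i = (sqrt(86) + m_i)/d_i and (m_0, d_0) = (0, 1): a_0 = floor(sqrt(86)) = 9, since 9^2 = 81 <= 86 < 100 = 10^2.
Iterate m_{i+1} = d_i*a_i - m_i, d_{i+1} = (86 - m_{i+1}^2)/d_i, a_{i+1} = floor((a_0 + m_{i+1})/d_{i+1}):
  m_1 = 1*9 - 0 = 9, d_1 = (86 - 9^2)/1 = 5/1 = 5, a_1 = floor((9 + 9)/5) = 3.
  m_2 = 5*3 - 9 = 6, d_2 = (86 - 6^2)/5 = 50/5 = 10, a_2 = floor((9 + 6)/10) = 1.
  m_3 = 10*1 - 6 = 4, d_3 = (86 - 4^2)/10 = 70/10 = 7, a_3 = floor((9 + 4)/7) = 1.
  m_4 = 7*1 - 4 = 3, d_4 = (86 - 3^2)/7 = 77/7 = 11, a_4 = floor((9 + 3)/11) = 1.
  m_5 = 11*1 - 3 = 8, d_5 = (86 - 8^2)/11 = 22/11 = 2, a_5 = floor((9 + 8)/2) = 8.
  m_6 = 2*8 - 8 = 8, d_6 = (86 - 8^2)/2 = 22/2 = 11, a_6 = floor((9 + 8)/11) = 1.
  m_7 = 11*1 - 8 = 3, d_7 = (86 - 3^2)/11 = 77/11 = 7, a_7 = floor((9 + 3)/7) = 1.
  m_8 = 7*1 - 3 = 4, d_8 = (86 - 4^2)/7 = 70/7 = 10, a_8 = floor((9 + 4)/10) = 1.
  m_9 = 10*1 - 4 = 6, d_9 = (86 - 6^2)/10 = 50/10 = 5, a_9 = floor((9 + 6)/5) = 3.
  m_10 = 5*3 - 6 = 9, d_10 = (86 - 9^2)/5 = 5/5 = 1, a_10 = floor((9 + 9)/1) = 18.
  m_11 = 1*18 - 9 = 9, d_11 = (86 - 9^2)/1 = 5/1 = 5: (m_11, d_11) = (m_1, d_1) = (9, 5), so from here the quotients repeat a_1, ..., a_10; the period length is 10.
So sqrt(86) = [9; (3, 1, 1, 1, 8, 1, 1, 1, 3, 18)] with period length k = 10.
k is even, so the fundamental solution of x^2 - 86y^2 = 1 is (p_{k-1}, q_{k-1}) = (p_9, q_9); compute convergents through index 9.
Convergents (p_i = a_i*p_{i-1} + p_{i-2}, q_i = a_i*q_{i-1} + q_{i-2} with p_{-2}=0, p_{-1}=1, q_{-2}=1, q_{-1}=0):
  i=0: a_0=9, p_0 = 9*1 + 0 = 9, q_0 = 9*0 + 1 = 1.
  i=1: a_1=3, p_1 = 3*9 + 1 = 28, q_1 = 3*1 + 0 = 3.
  i=2: a_2=1, p_2 = 1*28 + 9 = 37, q_2 = 1*3 + 1 = 4.
  i=3: a_3=1, p_3 = 1*37 + 28 = 65, q_3 = 1*4 + 3 = 7.
  i=4: a_4=1, p_4 = 1*65 + 37 = 102, q_4 = 1*7 + 4 = 11.
  i=5: a_5=8, p_5 = 8*102 + 65 = 881, q_5 = 8*11 + 7 = 95.
  i=6: a_6=1, p_6 = 1*881 + 102 = 983, q_6 = 1*95 + 11 = 106.
  i=7: a_7=1, p_7 = 1*983 + 881 = 1864, q_7 = 1*106 + 95 = 201.
  i=8: a_8=1, p_8 = 1*1864 + 983 = 2847, q_8 = 1*201 + 106 = 307.
  i=9: a_9=3, p_9 = 3*2847 + 1864 = 10405, q_9 = 3*307 + 201 = 1122.
Check: 10405^2 - 86*1122^2 = 108264025 - 108264024 = 1, so (x, y) = (10405, 1122) solves the equation, and by the theorem it is the least positive solution.

(x, y) = (10405, 1122)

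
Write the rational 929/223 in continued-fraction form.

Run the Euclidean algorithm on 929 and 223; the successive quotients are the partial quotients a_0, a_1, ... (each step inverts the fractional part left over by the previous one):
  929 = 4*223 + 37, so a_0 = 4.
  223 = 6*37 + 1, so a_1 = 6.
  37 = 37*1 + 0, so a_2 = 37.
The remainder reaches 0 after 3 divisions, so the expansion has 3 partial quotients, read off in order.

[4; 6, 37]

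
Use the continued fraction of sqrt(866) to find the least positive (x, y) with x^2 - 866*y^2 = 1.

First expand sqrt(866) as a continued fraction. With x_i = (sqrt(866) + m_i)/d_i and (m_0, d_0) = (0, 1): a_0 = floor(sqrt(866)) = 29, since 29^2 = 841 <= 866 < 900 = 30^2.
Iterate m_{i+1} = d_i*a_i - m_i, d_{i+1} = (866 - m_{i+1}^2)/d_i, a_{i+1} = floor((a_0 + m_{i+1})/d_{i+1}):
  m_1 = 1*29 - 0 = 29, d_1 = (866 - 29^2)/1 = 25/1 = 25, a_1 = floor((29 + 29)/25) = 2.
  m_2 = 25*2 - 29 = 21, d_2 = (866 - 21^2)/25 = 425/25 = 17, a_2 = floor((29 + 21)/17) = 2.
  m_3 = 17*2 - 21 = 13, d_3 = (866 - 13^2)/17 = 697/17 = 41, a_3 = floor((29 + 13)/41) = 1.
  m_4 = 41*1 - 13 = 28, d_4 = (866 - 28^2)/41 = 82/41 = 2, a_4 = floor((29 + 28)/2) = 28.
  m_5 = 2*28 - 28 = 28, d_5 = (866 - 28^2)/2 = 82/2 = 41, a_5 = floor((29 + 28)/41) = 1.
  m_6 = 41*1 - 28 = 13, d_6 = (866 - 13^2)/41 = 697/41 = 17, a_6 = floor((29 + 13)/17) = 2.
  m_7 = 17*2 - 13 = 21, d_7 = (866 - 21^2)/17 = 425/17 = 25, a_7 = floor((29 + 21)/25) = 2.
  m_8 = 25*2 - 21 = 29, d_8 = (866 - 29^2)/25 = 25/25 = 1, a_8 = floor((29 + 29)/1) = 58.
  m_9 = 1*58 - 29 = 29, d_9 = (866 - 29^2)/1 = 25/1 = 25: (m_9, d_9) = (m_1, d_1) = (29, 25), so from here the quotients repeat a_1, ..., a_8; the period length is 8.
So sqrt(866) = [29; (2, 2, 1, 28, 1, 2, 2, 58)] with period length k = 8.
k is even, so the fundamental solution of x^2 - 866y^2 = 1 is (p_{k-1}, q_{k-1}) = (p_7, q_7); compute convergents through index 7.
Convergents (p_i = a_i*p_{i-1} + p_{i-2}, q_i = a_i*q_{i-1} + q_{i-2} with p_{-2}=0, p_{-1}=1, q_{-2}=1, q_{-1}=0):
  i=0: a_0=29, p_0 = 29*1 + 0 = 29, q_0 = 29*0 + 1 = 1.
  i=1: a_1=2, p_1 = 2*29 + 1 = 59, q_1 = 2*1 + 0 = 2.
  i=2: a_2=2, p_2 = 2*59 + 29 = 147, q_2 = 2*2 + 1 = 5.
  i=3: a_3=1, p_3 = 1*147 + 59 = 206, q_3 = 1*5 + 2 = 7.
  i=4: a_4=28, p_4 = 28*206 + 147 = 5915, q_4 = 28*7 + 5 = 201.
  i=5: a_5=1, p_5 = 1*5915 + 206 = 6121, q_5 = 1*201 + 7 = 208.
  i=6: a_6=2, p_6 = 2*6121 + 5915 = 18157, q_6 = 2*208 + 201 = 617.
  i=7: a_7=2, p_7 = 2*18157 + 6121 = 42435, q_7 = 2*617 + 208 = 1442.
Check: 42435^2 - 866*1442^2 = 1800729225 - 1800729224 = 1, so (x, y) = (42435, 1442) solves the equation, and by the theorem it is the least positive solution.

(x, y) = (42435, 1442)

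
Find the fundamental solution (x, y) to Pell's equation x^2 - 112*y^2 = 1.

First expand sqrt(112) as a continued fraction. With x_i = (sqrt(112) + m_i)/d_i and (m_0, d_0) = (0, 1): a_0 = floor(sqrt(112)) = 10, since 10^2 = 100 <= 112 < 121 = 11^2.
Iterate m_{i+1} = d_i*a_i - m_i, d_{i+1} = (112 - m_{i+1}^2)/d_i, a_{i+1} = floor((a_0 + m_{i+1})/d_{i+1}):
  m_1 = 1*10 - 0 = 10, d_1 = (112 - 10^2)/1 = 12/1 = 12, a_1 = floor((10 + 10)/12) = 1.
  m_2 = 12*1 - 10 = 2, d_2 = (112 - 2^2)/12 = 108/12 = 9, a_2 = floor((10 + 2)/9) = 1.
  m_3 = 9*1 - 2 = 7, d_3 = (112 - 7^2)/9 = 63/9 = 7, a_3 = floor((10 + 7)/7) = 2.
  m_4 = 7*2 - 7 = 7, d_4 = (112 - 7^2)/7 = 63/7 = 9, a_4 = floor((10 + 7)/9) = 1.
  m_5 = 9*1 - 7 = 2, d_5 = (112 - 2^2)/9 = 108/9 = 12, a_5 = floor((10 + 2)/12) = 1.
  m_6 = 12*1 - 2 = 10, d_6 = (112 - 10^2)/12 = 12/12 = 1, a_6 = floor((10 + 10)/1) = 20.
  m_7 = 1*20 - 10 = 10, d_7 = (112 - 10^2)/1 = 12/1 = 12: (m_7, d_7) = (m_1, d_1) = (10, 12), so from here the quotients repeat a_1, ..., a_6; the period length is 6.
So sqrt(112) = [10; (1, 1, 2, 1, 1, 20)] with period length k = 6.
k is even, so the fundamental solution of x^2 - 112y^2 = 1 is (p_{k-1}, q_{k-1}) = (p_5, q_5); compute convergents through index 5.
Convergents (p_i = a_i*p_{i-1} + p_{i-2}, q_i = a_i*q_{i-1} + q_{i-2} with p_{-2}=0, p_{-1}=1, q_{-2}=1, q_{-1}=0):
  i=0: a_0=10, p_0 = 10*1 + 0 = 10, q_0 = 10*0 + 1 = 1.
  i=1: a_1=1, p_1 = 1*10 + 1 = 11, q_1 = 1*1 + 0 = 1.
  i=2: a_2=1, p_2 = 1*11 + 10 = 21, q_2 = 1*1 + 1 = 2.
  i=3: a_3=2, p_3 = 2*21 + 11 = 53, q_3 = 2*2 + 1 = 5.
  i=4: a_4=1, p_4 = 1*53 + 21 = 74, q_4 = 1*5 + 2 = 7.
  i=5: a_5=1, p_5 = 1*74 + 53 = 127, q_5 = 1*7 + 5 = 12.
Check: 127^2 - 112*12^2 = 16129 - 16128 = 1, so (x, y) = (127, 12) solves the equation, and by the theorem it is the least positive solution.

(x, y) = (127, 12)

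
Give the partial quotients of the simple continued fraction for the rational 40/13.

Run the Euclidean algorithm on 40 and 13; the successive quotients are the partial quotients a_0, a_1, ... (each step inverts the fractional part left over by the previous one):
  40 = 3*13 + 1, so a_0 = 3.
  13 = 13*1 + 0, so a_1 = 13.
The remainder reaches 0 after 2 divisions, so the expansion has 2 partial quotients, read off in order.

[3; 13]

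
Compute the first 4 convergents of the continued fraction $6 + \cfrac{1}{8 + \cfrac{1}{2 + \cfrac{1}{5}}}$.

6/1, 49/8, 104/17, 569/93

Using the convergent recurrence p_i = a_i*p_{i-1} + p_{i-2}, q_i = a_i*q_{i-1} + q_{i-2} with p_{-2}=0, p_{-1}=1, q_{-2}=1, q_{-1}=0:
  i=0: a_0=6, p_0 = 6*1 + 0 = 6, q_0 = 6*0 + 1 = 1.
  i=1: a_1=8, p_1 = 8*6 + 1 = 49, q_1 = 8*1 + 0 = 8.
  i=2: a_2=2, p_2 = 2*49 + 6 = 104, q_2 = 2*8 + 1 = 17.
  i=3: a_3=5, p_3 = 5*104 + 49 = 569, q_3 = 5*17 + 8 = 93.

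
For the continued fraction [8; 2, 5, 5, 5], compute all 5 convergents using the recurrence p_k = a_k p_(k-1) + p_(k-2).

8/1, 17/2, 93/11, 482/57, 2503/296

Using the convergent recurrence p_i = a_i*p_{i-1} + p_{i-2}, q_i = a_i*q_{i-1} + q_{i-2} with p_{-2}=0, p_{-1}=1, q_{-2}=1, q_{-1}=0:
  i=0: a_0=8, p_0 = 8*1 + 0 = 8, q_0 = 8*0 + 1 = 1.
  i=1: a_1=2, p_1 = 2*8 + 1 = 17, q_1 = 2*1 + 0 = 2.
  i=2: a_2=5, p_2 = 5*17 + 8 = 93, q_2 = 5*2 + 1 = 11.
  i=3: a_3=5, p_3 = 5*93 + 17 = 482, q_3 = 5*11 + 2 = 57.
  i=4: a_4=5, p_4 = 5*482 + 93 = 2503, q_4 = 5*57 + 11 = 296.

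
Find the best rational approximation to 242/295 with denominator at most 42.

32/39

Expand x = 242/295 as a continued fraction with the Euclidean algorithm:
  242 = 0*295 + 242, so a_0 = 0.
  295 = 1*242 + 53, so a_1 = 1.
  242 = 4*53 + 30, so a_2 = 4.
  53 = 1*30 + 23, so a_3 = 1.
  30 = 1*23 + 7, so a_4 = 1.
  23 = 3*7 + 2, so a_5 = 3.
  7 = 3*2 + 1, so a_6 = 3.
  2 = 2*1 + 0, so a_7 = 2.
so x = [0; 1, 4, 1, 1, 3, 3, 2].
Convergents (p_i = a_i*p_{i-1} + p_{i-2}, q_i = a_i*q_{i-1} + q_{i-2} with p_{-2}=0, p_{-1}=1, q_{-2}=1, q_{-1}=0), until the denominator exceeds 42:
  i=0: a_0=0, p_0 = 0*1 + 0 = 0, q_0 = 0*0 + 1 = 1.
  i=1: a_1=1, p_1 = 1*0 + 1 = 1, q_1 = 1*1 + 0 = 1.
  i=2: a_2=4, p_2 = 4*1 + 0 = 4, q_2 = 4*1 + 1 = 5.
  i=3: a_3=1, p_3 = 1*4 + 1 = 5, q_3 = 1*5 + 1 = 6.
  i=4: a_4=1, p_4 = 1*5 + 4 = 9, q_4 = 1*6 + 5 = 11.
  i=5: a_5=3, p_5 = 3*9 + 5 = 32, q_5 = 3*11 + 6 = 39.
  i=6: a_6=3, p_6 = 3*32 + 9 = 105, q_6 = 3*39 + 11 = 128.
q_6 = 128 > 42, so the last convergent with denominator <= 42 is p_5/q_5 = 32/39.
The closest fraction with denominator <= 42 is either p_5/q_5 or the intermediate fraction (k*p_5 + p_4)/(k*q_5 + q_4) with the largest k >= 1 whose denominator stays <= 42; these approach x as k grows, and every other convergent or intermediate fraction in range is farther away.
Largest k: floor((42 - q_4)/q_5) = floor((42 - 11)/39) = 0.
Since k = 0, no intermediate fraction beyond p_5/q_5 has denominator <= 42, so the convergent 32/39 is the closest (its error is |242*39 - 32*295|/(295*39) = 2/11505).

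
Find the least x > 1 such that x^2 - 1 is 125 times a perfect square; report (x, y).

(x, y) = (930249, 83204)

First expand sqrt(125) as a continued fraction. With x_i = (sqrt(125) + m_i)/d_i and (m_0, d_0) = (0, 1): a_0 = floor(sqrt(125)) = 11, since 11^2 = 121 <= 125 < 144 = 12^2.
Iterate m_{i+1} = d_i*a_i - m_i, d_{i+1} = (125 - m_{i+1}^2)/d_i, a_{i+1} = floor((a_0 + m_{i+1})/d_{i+1}):
  m_1 = 1*11 - 0 = 11, d_1 = (125 - 11^2)/1 = 4/1 = 4, a_1 = floor((11 + 11)/4) = 5.
  m_2 = 4*5 - 11 = 9, d_2 = (125 - 9^2)/4 = 44/4 = 11, a_2 = floor((11 + 9)/11) = 1.
  m_3 = 11*1 - 9 = 2, d_3 = (125 - 2^2)/11 = 121/11 = 11, a_3 = floor((11 + 2)/11) = 1.
  m_4 = 11*1 - 2 = 9, d_4 = (125 - 9^2)/11 = 44/11 = 4, a_4 = floor((11 + 9)/4) = 5.
  m_5 = 4*5 - 9 = 11, d_5 = (125 - 11^2)/4 = 4/4 = 1, a_5 = floor((11 + 11)/1) = 22.
  m_6 = 1*22 - 11 = 11, d_6 = (125 - 11^2)/1 = 4/1 = 4: (m_6, d_6) = (m_1, d_1) = (11, 4), so from here the quotients repeat a_1, ..., a_5; the period length is 5.
So sqrt(125) = [11; (5, 1, 1, 5, 22)] with period length k = 5.
k is odd, so (p_{k-1}, q_{k-1}) only solves x^2 - 125y^2 = -1 and the fundamental solution of x^2 - 125y^2 = 1 is (p_{2k-1}, q_{2k-1}) = (p_9, q_9); compute convergents through index 9, running through the period twice.
Convergents (p_i = a_i*p_{i-1} + p_{i-2}, q_i = a_i*q_{i-1} + q_{i-2} with p_{-2}=0, p_{-1}=1, q_{-2}=1, q_{-1}=0):
  i=0: a_0=11, p_0 = 11*1 + 0 = 11, q_0 = 11*0 + 1 = 1.
  i=1: a_1=5, p_1 = 5*11 + 1 = 56, q_1 = 5*1 + 0 = 5.
  i=2: a_2=1, p_2 = 1*56 + 11 = 67, q_2 = 1*5 + 1 = 6.
  i=3: a_3=1, p_3 = 1*67 + 56 = 123, q_3 = 1*6 + 5 = 11.
  i=4: a_4=5, p_4 = 5*123 + 67 = 682, q_4 = 5*11 + 6 = 61.
  i=5: a_5=22, p_5 = 22*682 + 123 = 15127, q_5 = 22*61 + 11 = 1353.
  i=6: a_6=5, p_6 = 5*15127 + 682 = 76317, q_6 = 5*1353 + 61 = 6826.
  i=7: a_7=1, p_7 = 1*76317 + 15127 = 91444, q_7 = 1*6826 + 1353 = 8179.
  i=8: a_8=1, p_8 = 1*91444 + 76317 = 167761, q_8 = 1*8179 + 6826 = 15005.
  i=9: a_9=5, p_9 = 5*167761 + 91444 = 930249, q_9 = 5*15005 + 8179 = 83204.
Indeed p_4^2 - 125*q_4^2 = 465124 - 465125 = -1, not +1.
Check: 930249^2 - 125*83204^2 = 865363202001 - 865363202000 = 1, so (x, y) = (930249, 83204) solves the equation, and by the theorem it is the least positive solution.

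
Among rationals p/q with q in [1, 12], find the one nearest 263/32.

74/9

Expand x = 263/32 as a continued fraction with the Euclidean algorithm:
  263 = 8*32 + 7, so a_0 = 8.
  32 = 4*7 + 4, so a_1 = 4.
  7 = 1*4 + 3, so a_2 = 1.
  4 = 1*3 + 1, so a_3 = 1.
  3 = 3*1 + 0, so a_4 = 3.
so x = [8; 4, 1, 1, 3].
Convergents (p_i = a_i*p_{i-1} + p_{i-2}, q_i = a_i*q_{i-1} + q_{i-2} with p_{-2}=0, p_{-1}=1, q_{-2}=1, q_{-1}=0), until the denominator exceeds 12:
  i=0: a_0=8, p_0 = 8*1 + 0 = 8, q_0 = 8*0 + 1 = 1.
  i=1: a_1=4, p_1 = 4*8 + 1 = 33, q_1 = 4*1 + 0 = 4.
  i=2: a_2=1, p_2 = 1*33 + 8 = 41, q_2 = 1*4 + 1 = 5.
  i=3: a_3=1, p_3 = 1*41 + 33 = 74, q_3 = 1*5 + 4 = 9.
  i=4: a_4=3, p_4 = 3*74 + 41 = 263, q_4 = 3*9 + 5 = 32.
q_4 = 32 > 12, so the last convergent with denominator <= 12 is p_3/q_3 = 74/9.
The closest fraction with denominator <= 12 is either p_3/q_3 or the intermediate fraction (k*p_3 + p_2)/(k*q_3 + q_2) with the largest k >= 1 whose denominator stays <= 12; these approach x as k grows, and every other convergent or intermediate fraction in range is farther away.
Largest k: floor((12 - q_2)/q_3) = floor((12 - 5)/9) = 0.
Since k = 0, no intermediate fraction beyond p_3/q_3 has denominator <= 12, so the convergent 74/9 is the closest (its error is |263*9 - 74*32|/(32*9) = 1/288).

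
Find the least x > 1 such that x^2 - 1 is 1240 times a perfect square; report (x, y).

(x, y) = (848719, 24102)

First expand sqrt(1240) as a continued fraction. With x_i = (sqrt(1240) + m_i)/d_i and (m_0, d_0) = (0, 1): a_0 = floor(sqrt(1240)) = 35, since 35^2 = 1225 <= 1240 < 1296 = 36^2.
Iterate m_{i+1} = d_i*a_i - m_i, d_{i+1} = (1240 - m_{i+1}^2)/d_i, a_{i+1} = floor((a_0 + m_{i+1})/d_{i+1}):
  m_1 = 1*35 - 0 = 35, d_1 = (1240 - 35^2)/1 = 15/1 = 15, a_1 = floor((35 + 35)/15) = 4.
  m_2 = 15*4 - 35 = 25, d_2 = (1240 - 25^2)/15 = 615/15 = 41, a_2 = floor((35 + 25)/41) = 1.
  m_3 = 41*1 - 25 = 16, d_3 = (1240 - 16^2)/41 = 984/41 = 24, a_3 = floor((35 + 16)/24) = 2.
  m_4 = 24*2 - 16 = 32, d_4 = (1240 - 32^2)/24 = 216/24 = 9, a_4 = floor((35 + 32)/9) = 7.
  m_5 = 9*7 - 32 = 31, d_5 = (1240 - 31^2)/9 = 279/9 = 31, a_5 = floor((35 + 31)/31) = 2.
  m_6 = 31*2 - 31 = 31, d_6 = (1240 - 31^2)/31 = 279/31 = 9, a_6 = floor((35 + 31)/9) = 7.
  m_7 = 9*7 - 31 = 32, d_7 = (1240 - 32^2)/9 = 216/9 = 24, a_7 = floor((35 + 32)/24) = 2.
  m_8 = 24*2 - 32 = 16, d_8 = (1240 - 16^2)/24 = 984/24 = 41, a_8 = floor((35 + 16)/41) = 1.
  m_9 = 41*1 - 16 = 25, d_9 = (1240 - 25^2)/41 = 615/41 = 15, a_9 = floor((35 + 25)/15) = 4.
  m_10 = 15*4 - 25 = 35, d_10 = (1240 - 35^2)/15 = 15/15 = 1, a_10 = floor((35 + 35)/1) = 70.
  m_11 = 1*70 - 35 = 35, d_11 = (1240 - 35^2)/1 = 15/1 = 15: (m_11, d_11) = (m_1, d_1) = (35, 15), so from here the quotients repeat a_1, ..., a_10; the period length is 10.
So sqrt(1240) = [35; (4, 1, 2, 7, 2, 7, 2, 1, 4, 70)] with period length k = 10.
k is even, so the fundamental solution of x^2 - 1240y^2 = 1 is (p_{k-1}, q_{k-1}) = (p_9, q_9); compute convergents through index 9.
Convergents (p_i = a_i*p_{i-1} + p_{i-2}, q_i = a_i*q_{i-1} + q_{i-2} with p_{-2}=0, p_{-1}=1, q_{-2}=1, q_{-1}=0):
  i=0: a_0=35, p_0 = 35*1 + 0 = 35, q_0 = 35*0 + 1 = 1.
  i=1: a_1=4, p_1 = 4*35 + 1 = 141, q_1 = 4*1 + 0 = 4.
  i=2: a_2=1, p_2 = 1*141 + 35 = 176, q_2 = 1*4 + 1 = 5.
  i=3: a_3=2, p_3 = 2*176 + 141 = 493, q_3 = 2*5 + 4 = 14.
  i=4: a_4=7, p_4 = 7*493 + 176 = 3627, q_4 = 7*14 + 5 = 103.
  i=5: a_5=2, p_5 = 2*3627 + 493 = 7747, q_5 = 2*103 + 14 = 220.
  i=6: a_6=7, p_6 = 7*7747 + 3627 = 57856, q_6 = 7*220 + 103 = 1643.
  i=7: a_7=2, p_7 = 2*57856 + 7747 = 123459, q_7 = 2*1643 + 220 = 3506.
  i=8: a_8=1, p_8 = 1*123459 + 57856 = 181315, q_8 = 1*3506 + 1643 = 5149.
  i=9: a_9=4, p_9 = 4*181315 + 123459 = 848719, q_9 = 4*5149 + 3506 = 24102.
Check: 848719^2 - 1240*24102^2 = 720323940961 - 720323940960 = 1, so (x, y) = (848719, 24102) solves the equation, and by the theorem it is the least positive solution.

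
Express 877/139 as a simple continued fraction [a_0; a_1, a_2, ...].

[6; 3, 4, 3, 3]

Run the Euclidean algorithm on 877 and 139; the successive quotients are the partial quotients a_0, a_1, ... (each step inverts the fractional part left over by the previous one):
  877 = 6*139 + 43, so a_0 = 6.
  139 = 3*43 + 10, so a_1 = 3.
  43 = 4*10 + 3, so a_2 = 4.
  10 = 3*3 + 1, so a_3 = 3.
  3 = 3*1 + 0, so a_4 = 3.
The remainder reaches 0 after 5 divisions, so the expansion has 5 partial quotients, read off in order.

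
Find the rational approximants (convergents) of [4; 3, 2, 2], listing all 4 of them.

Using the convergent recurrence p_i = a_i*p_{i-1} + p_{i-2}, q_i = a_i*q_{i-1} + q_{i-2} with p_{-2}=0, p_{-1}=1, q_{-2}=1, q_{-1}=0:
  i=0: a_0=4, p_0 = 4*1 + 0 = 4, q_0 = 4*0 + 1 = 1.
  i=1: a_1=3, p_1 = 3*4 + 1 = 13, q_1 = 3*1 + 0 = 3.
  i=2: a_2=2, p_2 = 2*13 + 4 = 30, q_2 = 2*3 + 1 = 7.
  i=3: a_3=2, p_3 = 2*30 + 13 = 73, q_3 = 2*7 + 3 = 17.

4/1, 13/3, 30/7, 73/17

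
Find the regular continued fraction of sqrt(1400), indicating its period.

Write x_i = (sqrt(1400) + m_i)/d_i with (m_0, d_0) = (0, 1). a_0 = floor(sqrt(1400)) = 37, since 37^2 = 1369 <= 1400 < 1444 = 38^2.
Iterate m_{i+1} = d_i*a_i - m_i, d_{i+1} = (1400 - m_{i+1}^2)/d_i, a_{i+1} = floor((a_0 + m_{i+1})/d_{i+1}):
  m_1 = 1*37 - 0 = 37, d_1 = (1400 - 37^2)/1 = 31/1 = 31, a_1 = floor((37 + 37)/31) = 2.
  m_2 = 31*2 - 37 = 25, d_2 = (1400 - 25^2)/31 = 775/31 = 25, a_2 = floor((37 + 25)/25) = 2.
  m_3 = 25*2 - 25 = 25, d_3 = (1400 - 25^2)/25 = 775/25 = 31, a_3 = floor((37 + 25)/31) = 2.
  m_4 = 31*2 - 25 = 37, d_4 = (1400 - 37^2)/31 = 31/31 = 1, a_4 = floor((37 + 37)/1) = 74.
  m_5 = 1*74 - 37 = 37, d_5 = (1400 - 37^2)/1 = 31/1 = 31: (m_5, d_5) = (m_1, d_1) = (37, 31), so from here the quotients repeat a_1, ..., a_4; the period length is 4.
Hence the expansion of sqrt(1400) is a_0 = 37 followed by the repeating block 2, 2, 2, 74 (period 4).

[37; (2, 2, 2, 74)]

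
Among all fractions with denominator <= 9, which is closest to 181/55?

Expand x = 181/55 as a continued fraction with the Euclidean algorithm:
  181 = 3*55 + 16, so a_0 = 3.
  55 = 3*16 + 7, so a_1 = 3.
  16 = 2*7 + 2, so a_2 = 2.
  7 = 3*2 + 1, so a_3 = 3.
  2 = 2*1 + 0, so a_4 = 2.
so x = [3; 3, 2, 3, 2].
Convergents (p_i = a_i*p_{i-1} + p_{i-2}, q_i = a_i*q_{i-1} + q_{i-2} with p_{-2}=0, p_{-1}=1, q_{-2}=1, q_{-1}=0), until the denominator exceeds 9:
  i=0: a_0=3, p_0 = 3*1 + 0 = 3, q_0 = 3*0 + 1 = 1.
  i=1: a_1=3, p_1 = 3*3 + 1 = 10, q_1 = 3*1 + 0 = 3.
  i=2: a_2=2, p_2 = 2*10 + 3 = 23, q_2 = 2*3 + 1 = 7.
  i=3: a_3=3, p_3 = 3*23 + 10 = 79, q_3 = 3*7 + 3 = 24.
q_3 = 24 > 9, so the last convergent with denominator <= 9 is p_2/q_2 = 23/7.
The closest fraction with denominator <= 9 is either p_2/q_2 or the intermediate fraction (k*p_2 + p_1)/(k*q_2 + q_1) with the largest k >= 1 whose denominator stays <= 9; these approach x as k grows, and every other convergent or intermediate fraction in range is farther away.
Largest k: floor((9 - q_1)/q_2) = floor((9 - 3)/7) = 0.
Since k = 0, no intermediate fraction beyond p_2/q_2 has denominator <= 9, so the convergent 23/7 is the closest (its error is |181*7 - 23*55|/(55*7) = 2/385).

23/7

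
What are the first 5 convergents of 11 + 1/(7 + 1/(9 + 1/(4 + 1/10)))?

Using the convergent recurrence p_i = a_i*p_{i-1} + p_{i-2}, q_i = a_i*q_{i-1} + q_{i-2} with p_{-2}=0, p_{-1}=1, q_{-2}=1, q_{-1}=0:
  i=0: a_0=11, p_0 = 11*1 + 0 = 11, q_0 = 11*0 + 1 = 1.
  i=1: a_1=7, p_1 = 7*11 + 1 = 78, q_1 = 7*1 + 0 = 7.
  i=2: a_2=9, p_2 = 9*78 + 11 = 713, q_2 = 9*7 + 1 = 64.
  i=3: a_3=4, p_3 = 4*713 + 78 = 2930, q_3 = 4*64 + 7 = 263.
  i=4: a_4=10, p_4 = 10*2930 + 713 = 30013, q_4 = 10*263 + 64 = 2694.

11/1, 78/7, 713/64, 2930/263, 30013/2694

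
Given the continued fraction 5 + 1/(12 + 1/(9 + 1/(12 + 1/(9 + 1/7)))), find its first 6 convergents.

Using the convergent recurrence p_i = a_i*p_{i-1} + p_{i-2}, q_i = a_i*q_{i-1} + q_{i-2} with p_{-2}=0, p_{-1}=1, q_{-2}=1, q_{-1}=0:
  i=0: a_0=5, p_0 = 5*1 + 0 = 5, q_0 = 5*0 + 1 = 1.
  i=1: a_1=12, p_1 = 12*5 + 1 = 61, q_1 = 12*1 + 0 = 12.
  i=2: a_2=9, p_2 = 9*61 + 5 = 554, q_2 = 9*12 + 1 = 109.
  i=3: a_3=12, p_3 = 12*554 + 61 = 6709, q_3 = 12*109 + 12 = 1320.
  i=4: a_4=9, p_4 = 9*6709 + 554 = 60935, q_4 = 9*1320 + 109 = 11989.
  i=5: a_5=7, p_5 = 7*60935 + 6709 = 433254, q_5 = 7*11989 + 1320 = 85243.

5/1, 61/12, 554/109, 6709/1320, 60935/11989, 433254/85243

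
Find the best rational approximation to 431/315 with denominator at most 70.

Expand x = 431/315 as a continued fraction with the Euclidean algorithm:
  431 = 1*315 + 116, so a_0 = 1.
  315 = 2*116 + 83, so a_1 = 2.
  116 = 1*83 + 33, so a_2 = 1.
  83 = 2*33 + 17, so a_3 = 2.
  33 = 1*17 + 16, so a_4 = 1.
  17 = 1*16 + 1, so a_5 = 1.
  16 = 16*1 + 0, so a_6 = 16.
so x = [1; 2, 1, 2, 1, 1, 16].
Convergents (p_i = a_i*p_{i-1} + p_{i-2}, q_i = a_i*q_{i-1} + q_{i-2} with p_{-2}=0, p_{-1}=1, q_{-2}=1, q_{-1}=0), until the denominator exceeds 70:
  i=0: a_0=1, p_0 = 1*1 + 0 = 1, q_0 = 1*0 + 1 = 1.
  i=1: a_1=2, p_1 = 2*1 + 1 = 3, q_1 = 2*1 + 0 = 2.
  i=2: a_2=1, p_2 = 1*3 + 1 = 4, q_2 = 1*2 + 1 = 3.
  i=3: a_3=2, p_3 = 2*4 + 3 = 11, q_3 = 2*3 + 2 = 8.
  i=4: a_4=1, p_4 = 1*11 + 4 = 15, q_4 = 1*8 + 3 = 11.
  i=5: a_5=1, p_5 = 1*15 + 11 = 26, q_5 = 1*11 + 8 = 19.
  i=6: a_6=16, p_6 = 16*26 + 15 = 431, q_6 = 16*19 + 11 = 315.
q_6 = 315 > 70, so the last convergent with denominator <= 70 is p_5/q_5 = 26/19.
The closest fraction with denominator <= 70 is either p_5/q_5 or the intermediate fraction (k*p_5 + p_4)/(k*q_5 + q_4) with the largest k >= 1 whose denominator stays <= 70; these approach x as k grows, and every other convergent or intermediate fraction in range is farther away.
Largest k: floor((70 - q_4)/q_5) = floor((70 - 11)/19) = 3.
That gives (3*26 + 15)/(3*19 + 11) = 93/68.
Compare the errors: |x - 26/19| = |431*19 - 26*315|/(315*19) = 1/5985, and |x - 93/68| = |431*68 - 93*315|/(315*68) = 13/21420.
Cross-multiplying, 1*21420 = 21420 < 77805 = 13*5985, so 1/5985 is smaller: the convergent 26/19 is closer to x than 93/68.

26/19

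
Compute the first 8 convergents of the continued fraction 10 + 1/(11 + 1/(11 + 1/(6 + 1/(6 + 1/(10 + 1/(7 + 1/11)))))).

10/1, 111/11, 1231/122, 7497/743, 46213/4580, 469627/46543, 3333602/330381, 37139249/3680734

Using the convergent recurrence p_i = a_i*p_{i-1} + p_{i-2}, q_i = a_i*q_{i-1} + q_{i-2} with p_{-2}=0, p_{-1}=1, q_{-2}=1, q_{-1}=0:
  i=0: a_0=10, p_0 = 10*1 + 0 = 10, q_0 = 10*0 + 1 = 1.
  i=1: a_1=11, p_1 = 11*10 + 1 = 111, q_1 = 11*1 + 0 = 11.
  i=2: a_2=11, p_2 = 11*111 + 10 = 1231, q_2 = 11*11 + 1 = 122.
  i=3: a_3=6, p_3 = 6*1231 + 111 = 7497, q_3 = 6*122 + 11 = 743.
  i=4: a_4=6, p_4 = 6*7497 + 1231 = 46213, q_4 = 6*743 + 122 = 4580.
  i=5: a_5=10, p_5 = 10*46213 + 7497 = 469627, q_5 = 10*4580 + 743 = 46543.
  i=6: a_6=7, p_6 = 7*469627 + 46213 = 3333602, q_6 = 7*46543 + 4580 = 330381.
  i=7: a_7=11, p_7 = 11*3333602 + 469627 = 37139249, q_7 = 11*330381 + 46543 = 3680734.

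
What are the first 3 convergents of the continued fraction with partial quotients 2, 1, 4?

Using the convergent recurrence p_i = a_i*p_{i-1} + p_{i-2}, q_i = a_i*q_{i-1} + q_{i-2} with p_{-2}=0, p_{-1}=1, q_{-2}=1, q_{-1}=0:
  i=0: a_0=2, p_0 = 2*1 + 0 = 2, q_0 = 2*0 + 1 = 1.
  i=1: a_1=1, p_1 = 1*2 + 1 = 3, q_1 = 1*1 + 0 = 1.
  i=2: a_2=4, p_2 = 4*3 + 2 = 14, q_2 = 4*1 + 1 = 5.

2/1, 3/1, 14/5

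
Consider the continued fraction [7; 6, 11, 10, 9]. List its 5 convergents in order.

7/1, 43/6, 480/67, 4843/676, 44067/6151

Using the convergent recurrence p_i = a_i*p_{i-1} + p_{i-2}, q_i = a_i*q_{i-1} + q_{i-2} with p_{-2}=0, p_{-1}=1, q_{-2}=1, q_{-1}=0:
  i=0: a_0=7, p_0 = 7*1 + 0 = 7, q_0 = 7*0 + 1 = 1.
  i=1: a_1=6, p_1 = 6*7 + 1 = 43, q_1 = 6*1 + 0 = 6.
  i=2: a_2=11, p_2 = 11*43 + 7 = 480, q_2 = 11*6 + 1 = 67.
  i=3: a_3=10, p_3 = 10*480 + 43 = 4843, q_3 = 10*67 + 6 = 676.
  i=4: a_4=9, p_4 = 9*4843 + 480 = 44067, q_4 = 9*676 + 67 = 6151.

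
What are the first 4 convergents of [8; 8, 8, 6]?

8/1, 65/8, 528/65, 3233/398

Using the convergent recurrence p_i = a_i*p_{i-1} + p_{i-2}, q_i = a_i*q_{i-1} + q_{i-2} with p_{-2}=0, p_{-1}=1, q_{-2}=1, q_{-1}=0:
  i=0: a_0=8, p_0 = 8*1 + 0 = 8, q_0 = 8*0 + 1 = 1.
  i=1: a_1=8, p_1 = 8*8 + 1 = 65, q_1 = 8*1 + 0 = 8.
  i=2: a_2=8, p_2 = 8*65 + 8 = 528, q_2 = 8*8 + 1 = 65.
  i=3: a_3=6, p_3 = 6*528 + 65 = 3233, q_3 = 6*65 + 8 = 398.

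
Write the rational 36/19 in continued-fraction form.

Run the Euclidean algorithm on 36 and 19; the successive quotients are the partial quotients a_0, a_1, ... (each step inverts the fractional part left over by the previous one):
  36 = 1*19 + 17, so a_0 = 1.
  19 = 1*17 + 2, so a_1 = 1.
  17 = 8*2 + 1, so a_2 = 8.
  2 = 2*1 + 0, so a_3 = 2.
The remainder reaches 0 after 4 divisions, so the expansion has 4 partial quotients, read off in order.

[1; 1, 8, 2]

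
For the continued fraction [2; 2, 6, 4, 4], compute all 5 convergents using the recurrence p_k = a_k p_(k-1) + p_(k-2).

2/1, 5/2, 32/13, 133/54, 564/229

Using the convergent recurrence p_i = a_i*p_{i-1} + p_{i-2}, q_i = a_i*q_{i-1} + q_{i-2} with p_{-2}=0, p_{-1}=1, q_{-2}=1, q_{-1}=0:
  i=0: a_0=2, p_0 = 2*1 + 0 = 2, q_0 = 2*0 + 1 = 1.
  i=1: a_1=2, p_1 = 2*2 + 1 = 5, q_1 = 2*1 + 0 = 2.
  i=2: a_2=6, p_2 = 6*5 + 2 = 32, q_2 = 6*2 + 1 = 13.
  i=3: a_3=4, p_3 = 4*32 + 5 = 133, q_3 = 4*13 + 2 = 54.
  i=4: a_4=4, p_4 = 4*133 + 32 = 564, q_4 = 4*54 + 13 = 229.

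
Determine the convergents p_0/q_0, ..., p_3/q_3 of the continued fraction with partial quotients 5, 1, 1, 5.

5/1, 6/1, 11/2, 61/11

Using the convergent recurrence p_i = a_i*p_{i-1} + p_{i-2}, q_i = a_i*q_{i-1} + q_{i-2} with p_{-2}=0, p_{-1}=1, q_{-2}=1, q_{-1}=0:
  i=0: a_0=5, p_0 = 5*1 + 0 = 5, q_0 = 5*0 + 1 = 1.
  i=1: a_1=1, p_1 = 1*5 + 1 = 6, q_1 = 1*1 + 0 = 1.
  i=2: a_2=1, p_2 = 1*6 + 5 = 11, q_2 = 1*1 + 1 = 2.
  i=3: a_3=5, p_3 = 5*11 + 6 = 61, q_3 = 5*2 + 1 = 11.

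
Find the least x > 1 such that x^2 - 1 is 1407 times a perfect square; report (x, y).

(x, y) = (3751, 100)

First expand sqrt(1407) as a continued fraction. With x_i = (sqrt(1407) + m_i)/d_i and (m_0, d_0) = (0, 1): a_0 = floor(sqrt(1407)) = 37, since 37^2 = 1369 <= 1407 < 1444 = 38^2.
Iterate m_{i+1} = d_i*a_i - m_i, d_{i+1} = (1407 - m_{i+1}^2)/d_i, a_{i+1} = floor((a_0 + m_{i+1})/d_{i+1}):
  m_1 = 1*37 - 0 = 37, d_1 = (1407 - 37^2)/1 = 38/1 = 38, a_1 = floor((37 + 37)/38) = 1.
  m_2 = 38*1 - 37 = 1, d_2 = (1407 - 1^2)/38 = 1406/38 = 37, a_2 = floor((37 + 1)/37) = 1.
  m_3 = 37*1 - 1 = 36, d_3 = (1407 - 36^2)/37 = 111/37 = 3, a_3 = floor((37 + 36)/3) = 24.
  m_4 = 3*24 - 36 = 36, d_4 = (1407 - 36^2)/3 = 111/3 = 37, a_4 = floor((37 + 36)/37) = 1.
  m_5 = 37*1 - 36 = 1, d_5 = (1407 - 1^2)/37 = 1406/37 = 38, a_5 = floor((37 + 1)/38) = 1.
  m_6 = 38*1 - 1 = 37, d_6 = (1407 - 37^2)/38 = 38/38 = 1, a_6 = floor((37 + 37)/1) = 74.
  m_7 = 1*74 - 37 = 37, d_7 = (1407 - 37^2)/1 = 38/1 = 38: (m_7, d_7) = (m_1, d_1) = (37, 38), so from here the quotients repeat a_1, ..., a_6; the period length is 6.
So sqrt(1407) = [37; (1, 1, 24, 1, 1, 74)] with period length k = 6.
k is even, so the fundamental solution of x^2 - 1407y^2 = 1 is (p_{k-1}, q_{k-1}) = (p_5, q_5); compute convergents through index 5.
Convergents (p_i = a_i*p_{i-1} + p_{i-2}, q_i = a_i*q_{i-1} + q_{i-2} with p_{-2}=0, p_{-1}=1, q_{-2}=1, q_{-1}=0):
  i=0: a_0=37, p_0 = 37*1 + 0 = 37, q_0 = 37*0 + 1 = 1.
  i=1: a_1=1, p_1 = 1*37 + 1 = 38, q_1 = 1*1 + 0 = 1.
  i=2: a_2=1, p_2 = 1*38 + 37 = 75, q_2 = 1*1 + 1 = 2.
  i=3: a_3=24, p_3 = 24*75 + 38 = 1838, q_3 = 24*2 + 1 = 49.
  i=4: a_4=1, p_4 = 1*1838 + 75 = 1913, q_4 = 1*49 + 2 = 51.
  i=5: a_5=1, p_5 = 1*1913 + 1838 = 3751, q_5 = 1*51 + 49 = 100.
Check: 3751^2 - 1407*100^2 = 14070001 - 14070000 = 1, so (x, y) = (3751, 100) solves the equation, and by the theorem it is the least positive solution.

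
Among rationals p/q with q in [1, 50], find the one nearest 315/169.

Expand x = 315/169 as a continued fraction with the Euclidean algorithm:
  315 = 1*169 + 146, so a_0 = 1.
  169 = 1*146 + 23, so a_1 = 1.
  146 = 6*23 + 8, so a_2 = 6.
  23 = 2*8 + 7, so a_3 = 2.
  8 = 1*7 + 1, so a_4 = 1.
  7 = 7*1 + 0, so a_5 = 7.
so x = [1; 1, 6, 2, 1, 7].
Convergents (p_i = a_i*p_{i-1} + p_{i-2}, q_i = a_i*q_{i-1} + q_{i-2} with p_{-2}=0, p_{-1}=1, q_{-2}=1, q_{-1}=0), until the denominator exceeds 50:
  i=0: a_0=1, p_0 = 1*1 + 0 = 1, q_0 = 1*0 + 1 = 1.
  i=1: a_1=1, p_1 = 1*1 + 1 = 2, q_1 = 1*1 + 0 = 1.
  i=2: a_2=6, p_2 = 6*2 + 1 = 13, q_2 = 6*1 + 1 = 7.
  i=3: a_3=2, p_3 = 2*13 + 2 = 28, q_3 = 2*7 + 1 = 15.
  i=4: a_4=1, p_4 = 1*28 + 13 = 41, q_4 = 1*15 + 7 = 22.
  i=5: a_5=7, p_5 = 7*41 + 28 = 315, q_5 = 7*22 + 15 = 169.
q_5 = 169 > 50, so the last convergent with denominator <= 50 is p_4/q_4 = 41/22.
The closest fraction with denominator <= 50 is either p_4/q_4 or the intermediate fraction (k*p_4 + p_3)/(k*q_4 + q_3) with the largest k >= 1 whose denominator stays <= 50; these approach x as k grows, and every other convergent or intermediate fraction in range is farther away.
Largest k: floor((50 - q_3)/q_4) = floor((50 - 15)/22) = 1.
That gives (1*41 + 28)/(1*22 + 15) = 69/37.
Compare the errors: |x - 41/22| = |315*22 - 41*169|/(169*22) = 1/3718, and |x - 69/37| = |315*37 - 69*169|/(169*37) = 6/6253.
Cross-multiplying, 1*6253 = 6253 < 22308 = 6*3718, so 1/3718 is smaller: the convergent 41/22 is closer to x than 69/37.

41/22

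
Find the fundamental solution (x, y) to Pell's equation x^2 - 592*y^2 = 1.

(x, y) = (73, 3)

First expand sqrt(592) as a continued fraction. With x_i = (sqrt(592) + m_i)/d_i and (m_0, d_0) = (0, 1): a_0 = floor(sqrt(592)) = 24, since 24^2 = 576 <= 592 < 625 = 25^2.
Iterate m_{i+1} = d_i*a_i - m_i, d_{i+1} = (592 - m_{i+1}^2)/d_i, a_{i+1} = floor((a_0 + m_{i+1})/d_{i+1}):
  m_1 = 1*24 - 0 = 24, d_1 = (592 - 24^2)/1 = 16/1 = 16, a_1 = floor((24 + 24)/16) = 3.
  m_2 = 16*3 - 24 = 24, d_2 = (592 - 24^2)/16 = 16/16 = 1, a_2 = floor((24 + 24)/1) = 48.
  m_3 = 1*48 - 24 = 24, d_3 = (592 - 24^2)/1 = 16/1 = 16: (m_3, d_3) = (m_1, d_1) = (24, 16), so from here the quotients repeat a_1, a_2; the period length is 2.
So sqrt(592) = [24; (3, 48)] with period length k = 2.
k is even, so the fundamental solution of x^2 - 592y^2 = 1 is (p_{k-1}, q_{k-1}) = (p_1, q_1); compute convergents through index 1.
Convergents (p_i = a_i*p_{i-1} + p_{i-2}, q_i = a_i*q_{i-1} + q_{i-2} with p_{-2}=0, p_{-1}=1, q_{-2}=1, q_{-1}=0):
  i=0: a_0=24, p_0 = 24*1 + 0 = 24, q_0 = 24*0 + 1 = 1.
  i=1: a_1=3, p_1 = 3*24 + 1 = 73, q_1 = 3*1 + 0 = 3.
Check: 73^2 - 592*3^2 = 5329 - 5328 = 1, so (x, y) = (73, 3) solves the equation, and by the theorem it is the least positive solution.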